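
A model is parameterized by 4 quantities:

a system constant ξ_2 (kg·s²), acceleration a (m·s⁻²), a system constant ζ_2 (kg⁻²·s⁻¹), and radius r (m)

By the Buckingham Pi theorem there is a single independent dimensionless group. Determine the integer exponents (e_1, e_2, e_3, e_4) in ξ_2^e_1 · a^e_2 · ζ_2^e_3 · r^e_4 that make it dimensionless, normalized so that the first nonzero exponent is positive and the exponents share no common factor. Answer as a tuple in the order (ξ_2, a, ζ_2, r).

(4, 3, 2, -3)

M: e_1·(1) + e_2·(0) + e_3·(-2) + e_4·(0) = 0
L: e_1·(0) + e_2·(1) + e_3·(0) + e_4·(1) = 0
T: e_1·(2) + e_2·(-2) + e_3·(-1) + e_4·(0) = 0
Solving this homogeneous linear system for the smallest-integer solution (first nonzero entry positive) gives (4, 3, 2, -3).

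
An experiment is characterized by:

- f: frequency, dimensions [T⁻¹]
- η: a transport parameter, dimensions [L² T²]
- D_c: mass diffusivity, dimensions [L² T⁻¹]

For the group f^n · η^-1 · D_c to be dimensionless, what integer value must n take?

-3

Balance the T exponent: (-1)·n from f, plus −(2) + (-1) = -3 from the rest, must sum to zero.
−n − 3 = 0, so n = -3.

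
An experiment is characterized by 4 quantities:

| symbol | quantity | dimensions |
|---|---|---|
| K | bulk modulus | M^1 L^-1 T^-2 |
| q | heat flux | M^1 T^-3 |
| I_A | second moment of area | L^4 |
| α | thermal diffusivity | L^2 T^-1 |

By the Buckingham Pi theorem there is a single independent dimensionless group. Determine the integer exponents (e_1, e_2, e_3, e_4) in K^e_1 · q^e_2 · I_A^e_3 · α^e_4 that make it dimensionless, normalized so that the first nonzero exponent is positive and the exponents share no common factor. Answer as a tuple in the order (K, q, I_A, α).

(4, -4, -1, 4)

M: e_1·(1) + e_2·(1) + e_3·(0) + e_4·(0) = 0
L: e_1·(-1) + e_2·(0) + e_3·(4) + e_4·(2) = 0
T: e_1·(-2) + e_2·(-3) + e_3·(0) + e_4·(-1) = 0
Solving this homogeneous linear system for the smallest-integer solution (first nonzero entry positive) gives (4, -4, -1, 4).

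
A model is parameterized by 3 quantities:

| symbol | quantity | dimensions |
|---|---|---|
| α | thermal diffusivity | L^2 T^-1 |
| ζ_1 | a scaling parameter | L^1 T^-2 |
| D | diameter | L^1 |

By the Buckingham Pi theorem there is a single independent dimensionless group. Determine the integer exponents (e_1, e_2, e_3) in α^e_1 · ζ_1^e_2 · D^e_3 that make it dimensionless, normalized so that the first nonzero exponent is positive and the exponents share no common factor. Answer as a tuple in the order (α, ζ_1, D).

(2, -1, -3)

L: e_1·(2) + e_2·(1) + e_3·(1) = 0
T: e_1·(-1) + e_2·(-2) + e_3·(0) = 0
Solving this homogeneous linear system for the smallest-integer solution (first nonzero entry positive) gives (2, -1, -3).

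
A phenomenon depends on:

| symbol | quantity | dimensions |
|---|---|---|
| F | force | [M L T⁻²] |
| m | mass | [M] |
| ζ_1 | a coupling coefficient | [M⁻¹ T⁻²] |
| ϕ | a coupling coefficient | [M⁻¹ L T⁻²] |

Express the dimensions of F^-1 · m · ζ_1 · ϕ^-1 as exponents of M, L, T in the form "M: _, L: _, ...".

Collect each base-dimension exponent across the product:
  M: −(1) + (1) + (-1) − (-1) = 0
  L: −(1) + (0) + (0) − (1) = -2
  T: −(-2) + (0) + (-2) − (-2) = 2
So the dimensions are [L⁻² T²].

M: 0, L: -2, T: 2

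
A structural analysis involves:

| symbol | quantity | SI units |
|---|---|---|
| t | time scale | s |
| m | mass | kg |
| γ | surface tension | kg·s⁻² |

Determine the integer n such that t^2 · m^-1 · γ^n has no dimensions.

Balance the M exponent: (1)·n from γ, plus 2·(0) − (1) = -1 from the rest, must sum to zero.
n − 1 = 0, so n = 1.

1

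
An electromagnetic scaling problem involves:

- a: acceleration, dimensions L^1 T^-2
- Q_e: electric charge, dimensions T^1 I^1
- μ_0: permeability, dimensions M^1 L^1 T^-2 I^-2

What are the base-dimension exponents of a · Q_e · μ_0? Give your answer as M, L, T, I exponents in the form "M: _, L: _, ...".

M: 1, L: 2, T: -3, I: -1

Collect each base-dimension exponent across the product:
  M: (0) + (0) + (1) = 1
  L: (1) + (0) + (1) = 2
  T: (-2) + (1) + (-2) = -3
  I: (0) + (1) + (-2) = -1
So the dimensions are [M L² T⁻³ I⁻¹].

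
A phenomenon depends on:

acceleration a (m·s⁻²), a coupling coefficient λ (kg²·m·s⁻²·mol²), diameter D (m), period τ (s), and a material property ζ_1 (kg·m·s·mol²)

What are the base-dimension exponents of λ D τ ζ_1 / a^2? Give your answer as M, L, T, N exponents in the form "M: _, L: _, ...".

Collect each base-dimension exponent across the product:
  M: −2·(0) + (2) + (0) + (0) + (1) = 3
  L: −2·(1) + (1) + (1) + (0) + (1) = 1
  T: −2·(-2) + (-2) + (0) + (1) + (1) = 4
  N: −2·(0) + (2) + (0) + (0) + (2) = 4
So the dimensions are [M³ L T⁴ N⁴].

M: 3, L: 1, T: 4, N: 4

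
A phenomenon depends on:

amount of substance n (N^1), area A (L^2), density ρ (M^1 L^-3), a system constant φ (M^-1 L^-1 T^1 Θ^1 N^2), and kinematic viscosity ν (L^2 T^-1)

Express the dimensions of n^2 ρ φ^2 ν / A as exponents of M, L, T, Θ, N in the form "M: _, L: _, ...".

Collect each base-dimension exponent across the product:
  M: 2·(0) − (0) + (1) + 2·(-1) + (0) = -1
  L: 2·(0) − (2) + (-3) + 2·(-1) + (2) = -5
  T: 2·(0) − (0) + (0) + 2·(1) + (-1) = 1
  Θ: 2·(0) − (0) + (0) + 2·(1) + (0) = 2
  N: 2·(1) − (0) + (0) + 2·(2) + (0) = 6
So the dimensions are [M⁻¹ L⁻⁵ T Θ² N⁶].

M: -1, L: -5, T: 1, Θ: 2, N: 6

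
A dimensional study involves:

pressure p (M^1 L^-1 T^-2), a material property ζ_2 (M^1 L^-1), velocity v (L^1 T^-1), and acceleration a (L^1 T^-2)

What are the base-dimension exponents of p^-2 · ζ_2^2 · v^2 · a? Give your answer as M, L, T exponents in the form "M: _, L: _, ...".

M: 0, L: 3, T: 0

Collect each base-dimension exponent across the product:
  M: −2·(1) + 2·(1) + 2·(0) + (0) = 0
  L: −2·(-1) + 2·(-1) + 2·(1) + (1) = 3
  T: −2·(-2) + 2·(0) + 2·(-1) + (-2) = 0
So the dimensions are [L³].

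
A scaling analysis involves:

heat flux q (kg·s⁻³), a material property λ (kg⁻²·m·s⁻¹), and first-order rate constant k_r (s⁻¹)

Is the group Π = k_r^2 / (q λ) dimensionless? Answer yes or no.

Sum the exponent of each base dimension across the product:
  M: −[q]_M − [λ]_M + 2·[k_r]_M = −(1) − (-2) + 2·(0) = 1
  L: −[q]_L − [λ]_L + 2·[k_r]_L = −(0) − (1) + 2·(0) = -1
  T: −[q]_T − [λ]_T + 2·[k_r]_T = −(-3) − (-1) + 2·(-1) = 2
Net dimensions [M L⁻¹ T²] ≠ [1] — not dimensionless.

no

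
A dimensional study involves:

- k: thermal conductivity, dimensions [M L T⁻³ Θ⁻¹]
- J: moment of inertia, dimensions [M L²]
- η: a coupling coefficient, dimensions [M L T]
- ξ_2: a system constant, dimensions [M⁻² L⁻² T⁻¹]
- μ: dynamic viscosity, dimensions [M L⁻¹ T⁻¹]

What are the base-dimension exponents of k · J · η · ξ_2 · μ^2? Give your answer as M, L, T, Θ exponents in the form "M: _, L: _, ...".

Collect each base-dimension exponent across the product:
  M: (1) + (1) + (1) + (-2) + 2·(1) = 3
  L: (1) + (2) + (1) + (-2) + 2·(-1) = 0
  T: (-3) + (0) + (1) + (-1) + 2·(-1) = -5
  Θ: (-1) + (0) + (0) + (0) + 2·(0) = -1
So the dimensions are [M³ T⁻⁵ Θ⁻¹].

M: 3, L: 0, T: -5, Θ: -1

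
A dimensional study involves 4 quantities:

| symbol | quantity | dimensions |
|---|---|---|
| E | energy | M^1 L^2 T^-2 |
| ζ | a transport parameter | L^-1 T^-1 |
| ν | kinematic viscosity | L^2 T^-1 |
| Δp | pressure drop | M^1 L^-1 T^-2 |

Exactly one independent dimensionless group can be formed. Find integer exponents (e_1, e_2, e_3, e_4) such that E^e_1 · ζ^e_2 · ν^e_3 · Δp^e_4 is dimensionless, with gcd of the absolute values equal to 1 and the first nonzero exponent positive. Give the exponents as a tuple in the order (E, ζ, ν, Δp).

(1, 1, -1, -1)

M: e_1·(1) + e_2·(0) + e_3·(0) + e_4·(1) = 0
L: e_1·(2) + e_2·(-1) + e_3·(2) + e_4·(-1) = 0
T: e_1·(-2) + e_2·(-1) + e_3·(-1) + e_4·(-2) = 0
Solving this homogeneous linear system for the smallest-integer solution (first nonzero entry positive) gives (1, 1, -1, -1).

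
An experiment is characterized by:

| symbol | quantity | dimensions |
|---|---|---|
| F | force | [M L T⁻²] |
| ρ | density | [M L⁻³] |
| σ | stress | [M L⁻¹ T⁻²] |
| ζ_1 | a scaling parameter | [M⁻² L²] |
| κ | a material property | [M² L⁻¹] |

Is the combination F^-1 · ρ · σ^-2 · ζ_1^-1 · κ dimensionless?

no

Sum the exponent of each base dimension across the product:
  M: −[F]_M + [ρ]_M − 2·[σ]_M − [ζ_1]_M + [κ]_M = −(1) + (1) − 2·(1) − (-2) + (2) = 2
  L: −[F]_L + [ρ]_L − 2·[σ]_L − [ζ_1]_L + [κ]_L = −(1) + (-3) − 2·(-1) − (2) + (-1) = -5
  T: −[F]_T + [ρ]_T − 2·[σ]_T − [ζ_1]_T + [κ]_T = −(-2) + (0) − 2·(-2) − (0) + (0) = 6
Net dimensions [M² L⁻⁵ T⁶] ≠ [1] — not dimensionless.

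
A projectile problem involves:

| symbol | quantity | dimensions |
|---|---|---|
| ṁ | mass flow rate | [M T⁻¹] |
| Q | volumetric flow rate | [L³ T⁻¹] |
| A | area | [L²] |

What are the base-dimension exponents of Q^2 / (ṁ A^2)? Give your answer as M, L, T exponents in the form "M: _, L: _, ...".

M: -1, L: 2, T: -1

Collect each base-dimension exponent across the product:
  M: −(1) + 2·(0) − 2·(0) = -1
  L: −(0) + 2·(3) − 2·(2) = 2
  T: −(-1) + 2·(-1) − 2·(0) = -1
So the dimensions are [M⁻¹ L² T⁻¹].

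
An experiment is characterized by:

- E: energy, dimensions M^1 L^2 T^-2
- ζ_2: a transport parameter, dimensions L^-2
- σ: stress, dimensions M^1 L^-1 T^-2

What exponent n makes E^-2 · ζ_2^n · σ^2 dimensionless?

Balance the L exponent: (-2)·n from ζ_2, plus −2·(2) + 2·(-1) = -6 from the rest, must sum to zero.
-2n − 6 = 0, so n = -3.

-3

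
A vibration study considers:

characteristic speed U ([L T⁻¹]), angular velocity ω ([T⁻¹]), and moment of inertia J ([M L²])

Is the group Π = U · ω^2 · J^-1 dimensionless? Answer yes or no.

no

Sum the exponent of each base dimension across the product:
  M: [U]_M + 2·[ω]_M − [J]_M = (0) + 2·(0) − (1) = -1
  L: [U]_L + 2·[ω]_L − [J]_L = (1) + 2·(0) − (2) = -1
  T: [U]_T + 2·[ω]_T − [J]_T = (-1) + 2·(-1) − (0) = -3
Net dimensions [M⁻¹ L⁻¹ T⁻³] ≠ [1] — not dimensionless.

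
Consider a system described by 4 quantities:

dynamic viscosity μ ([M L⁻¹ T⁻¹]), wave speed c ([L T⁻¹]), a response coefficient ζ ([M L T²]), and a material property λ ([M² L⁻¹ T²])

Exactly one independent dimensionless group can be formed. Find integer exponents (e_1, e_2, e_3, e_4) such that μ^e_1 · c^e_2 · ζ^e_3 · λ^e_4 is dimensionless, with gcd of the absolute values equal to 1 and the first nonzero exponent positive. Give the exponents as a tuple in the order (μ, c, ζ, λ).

(1, -1, 1, -1)

M: e_1·(1) + e_2·(0) + e_3·(1) + e_4·(2) = 0
L: e_1·(-1) + e_2·(1) + e_3·(1) + e_4·(-1) = 0
T: e_1·(-1) + e_2·(-1) + e_3·(2) + e_4·(2) = 0
Solving this homogeneous linear system for the smallest-integer solution (first nonzero entry positive) gives (1, -1, 1, -1).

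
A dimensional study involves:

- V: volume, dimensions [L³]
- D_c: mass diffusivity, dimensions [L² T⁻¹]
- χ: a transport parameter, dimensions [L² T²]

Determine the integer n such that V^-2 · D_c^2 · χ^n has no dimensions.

1

Balance the L exponent: (2)·n from χ, plus −2·(3) + 2·(2) = -2 from the rest, must sum to zero.
2n − 2 = 0, so n = 1.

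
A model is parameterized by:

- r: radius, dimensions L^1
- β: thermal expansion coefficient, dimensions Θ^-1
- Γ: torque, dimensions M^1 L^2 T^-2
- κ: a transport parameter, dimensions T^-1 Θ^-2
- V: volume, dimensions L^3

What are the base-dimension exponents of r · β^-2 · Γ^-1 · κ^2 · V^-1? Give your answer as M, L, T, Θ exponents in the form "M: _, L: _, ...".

Collect each base-dimension exponent across the product:
  M: (0) − 2·(0) − (1) + 2·(0) − (0) = -1
  L: (1) − 2·(0) − (2) + 2·(0) − (3) = -4
  T: (0) − 2·(0) − (-2) + 2·(-1) − (0) = 0
  Θ: (0) − 2·(-1) − (0) + 2·(-2) − (0) = -2
So the dimensions are [M⁻¹ L⁻⁴ Θ⁻²].

M: -1, L: -4, T: 0, Θ: -2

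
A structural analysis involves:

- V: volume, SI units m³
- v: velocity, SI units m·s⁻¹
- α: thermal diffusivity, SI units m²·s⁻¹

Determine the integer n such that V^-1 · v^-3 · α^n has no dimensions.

3

Balance the L exponent: (2)·n from α, plus −(3) − 3·(1) = -6 from the rest, must sum to zero.
2n − 6 = 0, so n = 3.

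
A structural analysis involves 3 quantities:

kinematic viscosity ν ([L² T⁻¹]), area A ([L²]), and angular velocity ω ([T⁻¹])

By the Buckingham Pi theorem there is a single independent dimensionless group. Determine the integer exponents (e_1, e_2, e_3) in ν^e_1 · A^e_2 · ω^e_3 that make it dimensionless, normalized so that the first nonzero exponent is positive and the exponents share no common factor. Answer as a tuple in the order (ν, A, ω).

(1, -1, -1)

L: e_1·(2) + e_2·(2) + e_3·(0) = 0
T: e_1·(-1) + e_2·(0) + e_3·(-1) = 0
Solving this homogeneous linear system for the smallest-integer solution (first nonzero entry positive) gives (1, -1, -1).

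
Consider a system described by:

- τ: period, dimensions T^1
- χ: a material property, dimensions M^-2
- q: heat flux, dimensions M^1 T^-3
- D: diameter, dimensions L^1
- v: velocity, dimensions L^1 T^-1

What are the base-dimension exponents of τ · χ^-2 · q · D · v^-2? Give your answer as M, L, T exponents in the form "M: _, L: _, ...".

M: 5, L: -1, T: 0

Collect each base-dimension exponent across the product:
  M: (0) − 2·(-2) + (1) + (0) − 2·(0) = 5
  L: (0) − 2·(0) + (0) + (1) − 2·(1) = -1
  T: (1) − 2·(0) + (-3) + (0) − 2·(-1) = 0
So the dimensions are [M⁵ L⁻¹].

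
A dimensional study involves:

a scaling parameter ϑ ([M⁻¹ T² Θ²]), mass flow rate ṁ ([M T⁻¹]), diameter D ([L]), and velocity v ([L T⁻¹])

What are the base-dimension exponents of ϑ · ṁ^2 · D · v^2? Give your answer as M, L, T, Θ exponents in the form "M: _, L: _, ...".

Collect each base-dimension exponent across the product:
  M: (-1) + 2·(1) + (0) + 2·(0) = 1
  L: (0) + 2·(0) + (1) + 2·(1) = 3
  T: (2) + 2·(-1) + (0) + 2·(-1) = -2
  Θ: (2) + 2·(0) + (0) + 2·(0) = 2
So the dimensions are [M L³ T⁻² Θ²].

M: 1, L: 3, T: -2, Θ: 2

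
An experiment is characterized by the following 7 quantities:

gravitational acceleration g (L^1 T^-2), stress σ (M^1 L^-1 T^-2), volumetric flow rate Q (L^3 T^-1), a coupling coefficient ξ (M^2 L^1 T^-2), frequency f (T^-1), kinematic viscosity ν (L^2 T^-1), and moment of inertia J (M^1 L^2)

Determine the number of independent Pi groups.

There are 7 variables and 3 base dimensions (M, L, T).
The dimension matrix has rank 3.
Independent dimensionless groups: 7 − 3 = 4.

4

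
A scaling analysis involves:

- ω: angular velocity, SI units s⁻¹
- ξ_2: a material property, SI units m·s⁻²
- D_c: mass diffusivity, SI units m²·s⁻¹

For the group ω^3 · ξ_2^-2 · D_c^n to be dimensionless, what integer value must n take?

Balance the L exponent: (2)·n from D_c, plus 3·(0) − 2·(1) = -2 from the rest, must sum to zero.
2n − 2 = 0, so n = 1.

1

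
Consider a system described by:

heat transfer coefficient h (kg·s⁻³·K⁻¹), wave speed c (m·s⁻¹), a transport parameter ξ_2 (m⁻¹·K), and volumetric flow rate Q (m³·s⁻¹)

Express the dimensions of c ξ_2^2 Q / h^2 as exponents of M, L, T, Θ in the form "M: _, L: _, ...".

Collect each base-dimension exponent across the product:
  M: −2·(1) + (0) + 2·(0) + (0) = -2
  L: −2·(0) + (1) + 2·(-1) + (3) = 2
  T: −2·(-3) + (-1) + 2·(0) + (-1) = 4
  Θ: −2·(-1) + (0) + 2·(1) + (0) = 4
So the dimensions are [M⁻² L² T⁴ Θ⁴].

M: -2, L: 2, T: 4, Θ: 4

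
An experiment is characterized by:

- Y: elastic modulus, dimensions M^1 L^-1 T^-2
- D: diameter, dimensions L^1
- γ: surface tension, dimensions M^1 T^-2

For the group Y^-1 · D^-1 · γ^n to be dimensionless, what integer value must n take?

Balance the M exponent: (1)·n from γ, plus −(1) − (0) = -1 from the rest, must sum to zero.
n − 1 = 0, so n = 1.

1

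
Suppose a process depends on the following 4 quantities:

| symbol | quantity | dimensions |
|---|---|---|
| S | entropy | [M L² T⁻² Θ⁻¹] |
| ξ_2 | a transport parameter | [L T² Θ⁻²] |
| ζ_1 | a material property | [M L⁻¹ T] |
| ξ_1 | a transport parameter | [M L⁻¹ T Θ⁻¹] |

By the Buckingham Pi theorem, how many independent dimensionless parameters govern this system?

0

There are 4 variables and 4 base dimensions (M, L, T, Θ).
The dimension matrix has rank 4.
Independent dimensionless groups: 4 − 4 = 0.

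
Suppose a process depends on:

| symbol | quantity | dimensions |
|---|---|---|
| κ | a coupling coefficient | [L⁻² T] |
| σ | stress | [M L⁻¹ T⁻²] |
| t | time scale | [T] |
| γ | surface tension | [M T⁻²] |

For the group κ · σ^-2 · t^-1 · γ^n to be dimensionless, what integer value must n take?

2

Balance the M exponent: (1)·n from γ, plus (0) − 2·(1) − (0) = -2 from the rest, must sum to zero.
n − 2 = 0, so n = 2.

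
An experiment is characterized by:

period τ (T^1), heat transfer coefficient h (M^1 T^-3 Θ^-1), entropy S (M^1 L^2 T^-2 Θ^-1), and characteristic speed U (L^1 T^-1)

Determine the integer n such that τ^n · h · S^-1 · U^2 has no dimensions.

3

Balance the T exponent: (1)·n from τ, plus (-3) − (-2) + 2·(-1) = -3 from the rest, must sum to zero.
n − 3 = 0, so n = 3.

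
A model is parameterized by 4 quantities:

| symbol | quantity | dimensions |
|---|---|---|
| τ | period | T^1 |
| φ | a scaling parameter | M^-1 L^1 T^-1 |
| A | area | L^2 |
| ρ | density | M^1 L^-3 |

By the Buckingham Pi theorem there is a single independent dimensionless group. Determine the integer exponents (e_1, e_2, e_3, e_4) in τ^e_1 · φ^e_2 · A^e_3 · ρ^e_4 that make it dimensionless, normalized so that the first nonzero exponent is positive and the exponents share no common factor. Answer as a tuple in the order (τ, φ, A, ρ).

M: e_1·(0) + e_2·(-1) + e_3·(0) + e_4·(1) = 0
L: e_1·(0) + e_2·(1) + e_3·(2) + e_4·(-3) = 0
T: e_1·(1) + e_2·(-1) + e_3·(0) + e_4·(0) = 0
Solving this homogeneous linear system for the smallest-integer solution (first nonzero entry positive) gives (1, 1, 1, 1).

(1, 1, 1, 1)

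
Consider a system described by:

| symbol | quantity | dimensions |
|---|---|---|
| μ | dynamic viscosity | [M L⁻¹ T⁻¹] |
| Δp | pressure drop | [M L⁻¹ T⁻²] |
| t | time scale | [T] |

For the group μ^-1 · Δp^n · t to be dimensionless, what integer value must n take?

Balance the M exponent: (1)·n from Δp, plus −(1) + (0) = -1 from the rest, must sum to zero.
n − 1 = 0, so n = 1.

1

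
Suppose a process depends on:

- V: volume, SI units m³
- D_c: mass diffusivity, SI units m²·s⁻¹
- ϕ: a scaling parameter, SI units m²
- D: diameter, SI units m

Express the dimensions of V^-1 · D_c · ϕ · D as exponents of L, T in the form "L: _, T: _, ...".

L: 2, T: -1

Collect each base-dimension exponent across the product:
  L: −(3) + (2) + (2) + (1) = 2
  T: −(0) + (-1) + (0) + (0) = -1
So the dimensions are [L² T⁻¹].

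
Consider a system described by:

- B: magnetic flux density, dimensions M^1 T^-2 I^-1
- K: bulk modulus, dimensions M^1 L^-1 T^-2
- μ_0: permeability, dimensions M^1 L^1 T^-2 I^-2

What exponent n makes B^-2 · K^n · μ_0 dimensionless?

Balance the M exponent: (1)·n from K, plus −2·(1) + (1) = -1 from the rest, must sum to zero.
n − 1 = 0, so n = 1.

1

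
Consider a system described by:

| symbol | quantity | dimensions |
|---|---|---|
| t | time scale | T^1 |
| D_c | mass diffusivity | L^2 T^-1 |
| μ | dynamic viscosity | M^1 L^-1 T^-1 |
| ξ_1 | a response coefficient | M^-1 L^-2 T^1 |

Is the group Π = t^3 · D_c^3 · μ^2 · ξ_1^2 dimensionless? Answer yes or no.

yes

Sum the exponent of each base dimension across the product:
  M: 3·[t]_M + 3·[D_c]_M + 2·[μ]_M + 2·[ξ_1]_M = 3·(0) + 3·(0) + 2·(1) + 2·(-1) = 0
  L: 3·[t]_L + 3·[D_c]_L + 2·[μ]_L + 2·[ξ_1]_L = 3·(0) + 3·(2) + 2·(-1) + 2·(-2) = 0
  T: 3·[t]_T + 3·[D_c]_T + 2·[μ]_T + 2·[ξ_1]_T = 3·(1) + 3·(-1) + 2·(-1) + 2·(1) = 0
All base exponents vanish — dimensionless.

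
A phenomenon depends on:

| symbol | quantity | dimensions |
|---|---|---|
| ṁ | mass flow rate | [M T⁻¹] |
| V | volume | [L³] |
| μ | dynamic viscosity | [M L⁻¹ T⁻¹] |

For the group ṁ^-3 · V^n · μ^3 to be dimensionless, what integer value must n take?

1

Balance the L exponent: (3)·n from V, plus −3·(0) + 3·(-1) = -3 from the rest, must sum to zero.
3n − 3 = 0, so n = 1.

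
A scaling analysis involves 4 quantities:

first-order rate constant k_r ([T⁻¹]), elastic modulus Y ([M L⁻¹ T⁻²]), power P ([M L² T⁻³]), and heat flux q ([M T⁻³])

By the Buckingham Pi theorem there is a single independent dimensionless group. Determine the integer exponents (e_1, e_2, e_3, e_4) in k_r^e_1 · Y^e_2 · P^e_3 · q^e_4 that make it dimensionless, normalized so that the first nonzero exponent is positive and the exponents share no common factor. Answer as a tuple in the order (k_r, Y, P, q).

M: e_1·(0) + e_2·(1) + e_3·(1) + e_4·(1) = 0
L: e_1·(0) + e_2·(-1) + e_3·(2) + e_4·(0) = 0
T: e_1·(-1) + e_2·(-2) + e_3·(-3) + e_4·(-3) = 0
Solving this homogeneous linear system for the smallest-integer solution (first nonzero entry positive) gives (2, 2, 1, -3).

(2, 2, 1, -3)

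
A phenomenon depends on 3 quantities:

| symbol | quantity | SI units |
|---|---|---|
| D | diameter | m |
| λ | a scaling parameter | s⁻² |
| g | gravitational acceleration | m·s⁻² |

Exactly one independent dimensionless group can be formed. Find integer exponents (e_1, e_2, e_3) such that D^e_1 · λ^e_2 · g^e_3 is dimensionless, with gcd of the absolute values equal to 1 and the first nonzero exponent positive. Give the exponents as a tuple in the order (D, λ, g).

(1, 1, -1)

L: e_1·(1) + e_2·(0) + e_3·(1) = 0
T: e_1·(0) + e_2·(-2) + e_3·(-2) = 0
Solving this homogeneous linear system for the smallest-integer solution (first nonzero entry positive) gives (1, 1, -1).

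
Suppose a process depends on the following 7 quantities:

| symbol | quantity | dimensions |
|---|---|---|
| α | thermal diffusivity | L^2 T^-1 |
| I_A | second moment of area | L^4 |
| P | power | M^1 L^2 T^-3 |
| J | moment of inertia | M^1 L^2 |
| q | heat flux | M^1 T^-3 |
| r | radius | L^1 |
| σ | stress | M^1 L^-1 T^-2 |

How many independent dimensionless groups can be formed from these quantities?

There are 7 variables and 3 base dimensions (M, L, T).
The dimension matrix has rank 3.
Independent dimensionless groups: 7 − 3 = 4.

4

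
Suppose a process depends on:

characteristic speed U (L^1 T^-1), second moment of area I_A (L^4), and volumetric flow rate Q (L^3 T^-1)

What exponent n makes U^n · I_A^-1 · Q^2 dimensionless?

Balance the L exponent: (1)·n from U, plus −(4) + 2·(3) = 2 from the rest, must sum to zero.
n + 2 = 0, so n = -2.

-2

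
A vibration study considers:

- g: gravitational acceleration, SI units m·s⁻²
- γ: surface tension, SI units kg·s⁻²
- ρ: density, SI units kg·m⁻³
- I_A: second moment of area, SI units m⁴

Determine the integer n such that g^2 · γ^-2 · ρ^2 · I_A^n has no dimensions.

Balance the L exponent: (4)·n from I_A, plus 2·(1) − 2·(0) + 2·(-3) = -4 from the rest, must sum to zero.
4n − 4 = 0, so n = 1.

1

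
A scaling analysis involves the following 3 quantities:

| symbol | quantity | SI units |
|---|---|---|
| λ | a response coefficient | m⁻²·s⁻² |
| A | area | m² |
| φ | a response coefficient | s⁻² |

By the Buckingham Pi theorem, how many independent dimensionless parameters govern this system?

There are 3 variables and 2 base dimensions (L, T).
The dimension matrix has rank 2.
Independent dimensionless groups: 3 − 2 = 1.

1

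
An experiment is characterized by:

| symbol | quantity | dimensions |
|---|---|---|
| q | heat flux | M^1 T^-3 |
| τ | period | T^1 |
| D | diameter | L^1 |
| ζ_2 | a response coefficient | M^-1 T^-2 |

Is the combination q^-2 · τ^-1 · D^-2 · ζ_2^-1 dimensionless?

Sum the exponent of each base dimension across the product:
  M: −2·[q]_M − [τ]_M − 2·[D]_M − [ζ_2]_M = −2·(1) − (0) − 2·(0) − (-1) = -1
  L: −2·[q]_L − [τ]_L − 2·[D]_L − [ζ_2]_L = −2·(0) − (0) − 2·(1) − (0) = -2
  T: −2·[q]_T − [τ]_T − 2·[D]_T − [ζ_2]_T = −2·(-3) − (1) − 2·(0) − (-2) = 7
Net dimensions [M⁻¹ L⁻² T⁷] ≠ [1] — not dimensionless.

no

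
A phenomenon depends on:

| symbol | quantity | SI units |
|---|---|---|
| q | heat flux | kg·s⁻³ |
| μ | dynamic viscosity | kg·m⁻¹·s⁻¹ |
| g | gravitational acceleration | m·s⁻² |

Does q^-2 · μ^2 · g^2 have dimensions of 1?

Sum the exponent of each base dimension across the product:
  M: −2·[q]_M + 2·[μ]_M + 2·[g]_M = −2·(1) + 2·(1) + 2·(0) = 0
  L: −2·[q]_L + 2·[μ]_L + 2·[g]_L = −2·(0) + 2·(-1) + 2·(1) = 0
  T: −2·[q]_T + 2·[μ]_T + 2·[g]_T = −2·(-3) + 2·(-1) + 2·(-2) = 0
All base exponents vanish — dimensionless.

yes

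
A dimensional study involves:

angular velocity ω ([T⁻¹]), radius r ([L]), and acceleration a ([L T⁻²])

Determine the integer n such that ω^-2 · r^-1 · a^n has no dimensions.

Balance the L exponent: (1)·n from a, plus −2·(0) − (1) = -1 from the rest, must sum to zero.
n − 1 = 0, so n = 1.

1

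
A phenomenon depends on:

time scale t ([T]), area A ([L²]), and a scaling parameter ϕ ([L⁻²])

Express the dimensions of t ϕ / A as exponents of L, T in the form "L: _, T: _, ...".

Collect each base-dimension exponent across the product:
  L: (0) − (2) + (-2) = -4
  T: (1) − (0) + (0) = 1
So the dimensions are [L⁻⁴ T].

L: -4, T: 1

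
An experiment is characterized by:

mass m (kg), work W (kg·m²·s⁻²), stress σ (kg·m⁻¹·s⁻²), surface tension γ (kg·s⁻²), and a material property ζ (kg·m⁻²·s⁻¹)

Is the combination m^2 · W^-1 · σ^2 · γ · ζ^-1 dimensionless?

no

Sum the exponent of each base dimension across the product:
  M: 2·[m]_M − [W]_M + 2·[σ]_M + [γ]_M − [ζ]_M = 2·(1) − (1) + 2·(1) + (1) − (1) = 3
  L: 2·[m]_L − [W]_L + 2·[σ]_L + [γ]_L − [ζ]_L = 2·(0) − (2) + 2·(-1) + (0) − (-2) = -2
  T: 2·[m]_T − [W]_T + 2·[σ]_T + [γ]_T − [ζ]_T = 2·(0) − (-2) + 2·(-2) + (-2) − (-1) = -3
Net dimensions [M³ L⁻² T⁻³] ≠ [1] — not dimensionless.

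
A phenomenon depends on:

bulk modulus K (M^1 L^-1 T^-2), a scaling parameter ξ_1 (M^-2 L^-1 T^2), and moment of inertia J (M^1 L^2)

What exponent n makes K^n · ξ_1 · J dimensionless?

Balance the M exponent: (1)·n from K, plus (-2) + (1) = -1 from the rest, must sum to zero.
n − 1 = 0, so n = 1.

1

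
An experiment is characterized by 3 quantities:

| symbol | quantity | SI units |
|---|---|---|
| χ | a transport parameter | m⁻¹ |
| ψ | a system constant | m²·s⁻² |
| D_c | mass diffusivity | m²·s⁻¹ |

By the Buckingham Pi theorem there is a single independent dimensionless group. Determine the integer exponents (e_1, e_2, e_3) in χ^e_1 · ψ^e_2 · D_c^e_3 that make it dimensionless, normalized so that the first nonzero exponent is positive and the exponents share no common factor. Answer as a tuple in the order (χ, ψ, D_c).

(2, -1, 2)

L: e_1·(-1) + e_2·(2) + e_3·(2) = 0
T: e_1·(0) + e_2·(-2) + e_3·(-1) = 0
Solving this homogeneous linear system for the smallest-integer solution (first nonzero entry positive) gives (2, -1, 2).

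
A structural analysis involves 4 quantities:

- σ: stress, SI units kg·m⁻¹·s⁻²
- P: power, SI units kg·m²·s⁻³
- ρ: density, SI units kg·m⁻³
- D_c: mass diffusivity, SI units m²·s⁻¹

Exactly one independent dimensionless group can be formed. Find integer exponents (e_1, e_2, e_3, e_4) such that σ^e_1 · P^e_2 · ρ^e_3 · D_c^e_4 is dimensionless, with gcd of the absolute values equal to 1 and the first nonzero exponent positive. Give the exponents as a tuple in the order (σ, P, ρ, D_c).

M: e_1·(1) + e_2·(1) + e_3·(1) + e_4·(0) = 0
L: e_1·(-1) + e_2·(2) + e_3·(-3) + e_4·(2) = 0
T: e_1·(-2) + e_2·(-3) + e_3·(0) + e_4·(-1) = 0
Solving this homogeneous linear system for the smallest-integer solution (first nonzero entry positive) gives (1, -2, 1, 4).

(1, -2, 1, 4)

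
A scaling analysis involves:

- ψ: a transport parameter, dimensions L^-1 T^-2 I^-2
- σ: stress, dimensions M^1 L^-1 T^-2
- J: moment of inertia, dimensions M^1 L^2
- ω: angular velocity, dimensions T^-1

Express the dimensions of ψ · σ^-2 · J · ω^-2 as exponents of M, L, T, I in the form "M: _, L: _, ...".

Collect each base-dimension exponent across the product:
  M: (0) − 2·(1) + (1) − 2·(0) = -1
  L: (-1) − 2·(-1) + (2) − 2·(0) = 3
  T: (-2) − 2·(-2) + (0) − 2·(-1) = 4
  I: (-2) − 2·(0) + (0) − 2·(0) = -2
So the dimensions are [M⁻¹ L³ T⁴ I⁻²].

M: -1, L: 3, T: 4, I: -2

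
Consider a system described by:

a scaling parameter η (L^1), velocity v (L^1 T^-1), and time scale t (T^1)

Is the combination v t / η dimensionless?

Sum the exponent of each base dimension across the product:
  M: −[η]_M + [v]_M + [t]_M = −(0) + (0) + (0) = 0
  L: −[η]_L + [v]_L + [t]_L = −(1) + (1) + (0) = 0
  T: −[η]_T + [v]_T + [t]_T = −(0) + (-1) + (1) = 0
All base exponents vanish — dimensionless.

yes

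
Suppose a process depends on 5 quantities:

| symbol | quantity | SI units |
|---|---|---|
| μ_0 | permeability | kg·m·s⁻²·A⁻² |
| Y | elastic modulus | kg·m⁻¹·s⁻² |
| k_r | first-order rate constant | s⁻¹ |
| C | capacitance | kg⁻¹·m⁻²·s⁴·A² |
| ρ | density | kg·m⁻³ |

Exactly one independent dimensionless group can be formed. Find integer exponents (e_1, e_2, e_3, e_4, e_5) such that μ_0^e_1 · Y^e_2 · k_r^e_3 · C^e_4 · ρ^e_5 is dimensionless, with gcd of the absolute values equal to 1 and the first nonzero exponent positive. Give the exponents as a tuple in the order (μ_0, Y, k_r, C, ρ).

(2, 1, 2, 2, -1)

M: e_1·(1) + e_2·(1) + e_3·(0) + e_4·(-1) + e_5·(1) = 0
L: e_1·(1) + e_2·(-1) + e_3·(0) + e_4·(-2) + e_5·(-3) = 0
T: e_1·(-2) + e_2·(-2) + e_3·(-1) + e_4·(4) + e_5·(0) = 0
I: e_1·(-2) + e_2·(0) + e_3·(0) + e_4·(2) + e_5·(0) = 0
Solving this homogeneous linear system for the smallest-integer solution (first nonzero entry positive) gives (2, 1, 2, 2, -1).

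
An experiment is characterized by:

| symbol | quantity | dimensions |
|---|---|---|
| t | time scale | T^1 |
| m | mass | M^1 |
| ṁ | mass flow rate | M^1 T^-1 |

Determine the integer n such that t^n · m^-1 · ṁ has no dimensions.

1

Balance the T exponent: (1)·n from t, plus −(0) + (-1) = -1 from the rest, must sum to zero.
n − 1 = 0, so n = 1.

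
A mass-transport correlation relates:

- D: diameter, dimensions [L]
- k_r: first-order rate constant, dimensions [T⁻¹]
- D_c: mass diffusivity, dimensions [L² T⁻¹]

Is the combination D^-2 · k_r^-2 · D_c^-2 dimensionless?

no

Sum the exponent of each base dimension across the product:
  L: −2·[D]_L − 2·[k_r]_L − 2·[D_c]_L = −2·(1) − 2·(0) − 2·(2) = -6
  T: −2·[D]_T − 2·[k_r]_T − 2·[D_c]_T = −2·(0) − 2·(-1) − 2·(-1) = 4
Net dimensions [L⁻⁶ T⁴] ≠ [1] — not dimensionless.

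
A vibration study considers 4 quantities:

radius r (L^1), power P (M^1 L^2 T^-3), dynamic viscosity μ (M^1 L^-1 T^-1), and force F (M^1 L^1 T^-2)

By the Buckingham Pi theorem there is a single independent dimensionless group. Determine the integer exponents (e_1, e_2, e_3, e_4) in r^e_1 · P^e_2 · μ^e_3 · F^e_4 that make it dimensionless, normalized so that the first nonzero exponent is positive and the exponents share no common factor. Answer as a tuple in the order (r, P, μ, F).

(1, 1, 1, -2)

M: e_1·(0) + e_2·(1) + e_3·(1) + e_4·(1) = 0
L: e_1·(1) + e_2·(2) + e_3·(-1) + e_4·(1) = 0
T: e_1·(0) + e_2·(-3) + e_3·(-1) + e_4·(-2) = 0
Solving this homogeneous linear system for the smallest-integer solution (first nonzero entry positive) gives (1, 1, 1, -2).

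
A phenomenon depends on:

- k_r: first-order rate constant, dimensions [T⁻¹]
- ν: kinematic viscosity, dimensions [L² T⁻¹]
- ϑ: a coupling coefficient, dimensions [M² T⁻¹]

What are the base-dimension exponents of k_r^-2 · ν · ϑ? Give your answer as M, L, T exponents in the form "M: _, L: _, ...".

Collect each base-dimension exponent across the product:
  M: −2·(0) + (0) + (2) = 2
  L: −2·(0) + (2) + (0) = 2
  T: −2·(-1) + (-1) + (-1) = 0
So the dimensions are [M² L²].

M: 2, L: 2, T: 0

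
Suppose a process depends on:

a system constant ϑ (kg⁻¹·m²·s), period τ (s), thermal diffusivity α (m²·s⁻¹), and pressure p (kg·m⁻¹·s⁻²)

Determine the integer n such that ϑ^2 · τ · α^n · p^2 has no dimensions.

-1

Balance the L exponent: (2)·n from α, plus 2·(2) + (0) + 2·(-1) = 2 from the rest, must sum to zero.
2n + 2 = 0, so n = -1.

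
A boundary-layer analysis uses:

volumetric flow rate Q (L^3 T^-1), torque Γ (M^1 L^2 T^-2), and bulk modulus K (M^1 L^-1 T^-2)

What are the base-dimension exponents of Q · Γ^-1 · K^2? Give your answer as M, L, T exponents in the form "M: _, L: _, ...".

Collect each base-dimension exponent across the product:
  M: (0) − (1) + 2·(1) = 1
  L: (3) − (2) + 2·(-1) = -1
  T: (-1) − (-2) + 2·(-2) = -3
So the dimensions are [M L⁻¹ T⁻³].

M: 1, L: -1, T: -3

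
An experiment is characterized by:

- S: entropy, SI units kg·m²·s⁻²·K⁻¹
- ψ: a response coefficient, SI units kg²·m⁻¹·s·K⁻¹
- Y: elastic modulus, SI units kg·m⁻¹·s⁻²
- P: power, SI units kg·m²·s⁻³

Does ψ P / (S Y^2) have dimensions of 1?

Sum the exponent of each base dimension across the product:
  M: −[S]_M + [ψ]_M − 2·[Y]_M + [P]_M = −(1) + (2) − 2·(1) + (1) = 0
  L: −[S]_L + [ψ]_L − 2·[Y]_L + [P]_L = −(2) + (-1) − 2·(-1) + (2) = 1
  T: −[S]_T + [ψ]_T − 2·[Y]_T + [P]_T = −(-2) + (1) − 2·(-2) + (-3) = 4
  Θ: −[S]_Θ + [ψ]_Θ − 2·[Y]_Θ + [P]_Θ = −(-1) + (-1) − 2·(0) + (0) = 0
Net dimensions [L T⁴] ≠ [1] — not dimensionless.

no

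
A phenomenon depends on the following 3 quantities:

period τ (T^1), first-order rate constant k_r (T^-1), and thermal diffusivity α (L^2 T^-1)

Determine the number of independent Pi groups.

1

There are 3 variables and 2 base dimensions (L, T).
The dimension matrix has rank 2.
Independent dimensionless groups: 3 − 2 = 1.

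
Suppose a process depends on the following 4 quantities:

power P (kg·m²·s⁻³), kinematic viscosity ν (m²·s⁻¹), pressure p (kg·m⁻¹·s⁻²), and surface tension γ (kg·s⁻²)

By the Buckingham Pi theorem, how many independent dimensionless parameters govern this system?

1

There are 4 variables and 3 base dimensions (M, L, T).
The dimension matrix has rank 3.
Independent dimensionless groups: 4 − 3 = 1.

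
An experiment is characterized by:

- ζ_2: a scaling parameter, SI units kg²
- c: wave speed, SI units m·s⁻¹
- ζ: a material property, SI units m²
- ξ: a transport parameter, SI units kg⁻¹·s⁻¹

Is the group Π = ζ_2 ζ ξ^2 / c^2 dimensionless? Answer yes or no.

yes

Sum the exponent of each base dimension across the product:
  M: [ζ_2]_M − 2·[c]_M + [ζ]_M + 2·[ξ]_M = (2) − 2·(0) + (0) + 2·(-1) = 0
  L: [ζ_2]_L − 2·[c]_L + [ζ]_L + 2·[ξ]_L = (0) − 2·(1) + (2) + 2·(0) = 0
  T: [ζ_2]_T − 2·[c]_T + [ζ]_T + 2·[ξ]_T = (0) − 2·(-1) + (0) + 2·(-1) = 0
All base exponents vanish — dimensionless.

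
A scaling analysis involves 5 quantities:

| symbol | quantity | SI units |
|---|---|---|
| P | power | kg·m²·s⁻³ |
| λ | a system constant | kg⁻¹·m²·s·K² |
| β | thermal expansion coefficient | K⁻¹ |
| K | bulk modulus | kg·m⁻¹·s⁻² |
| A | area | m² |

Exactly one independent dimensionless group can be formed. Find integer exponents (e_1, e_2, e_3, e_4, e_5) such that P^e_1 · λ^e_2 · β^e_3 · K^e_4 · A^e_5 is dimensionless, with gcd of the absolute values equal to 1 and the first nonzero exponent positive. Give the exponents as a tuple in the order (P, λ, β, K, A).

(1, -1, -2, -2, -1)

M: e_1·(1) + e_2·(-1) + e_3·(0) + e_4·(1) + e_5·(0) = 0
L: e_1·(2) + e_2·(2) + e_3·(0) + e_4·(-1) + e_5·(2) = 0
T: e_1·(-3) + e_2·(1) + e_3·(0) + e_4·(-2) + e_5·(0) = 0
Θ: e_1·(0) + e_2·(2) + e_3·(-1) + e_4·(0) + e_5·(0) = 0
Solving this homogeneous linear system for the smallest-integer solution (first nonzero entry positive) gives (1, -1, -2, -2, -1).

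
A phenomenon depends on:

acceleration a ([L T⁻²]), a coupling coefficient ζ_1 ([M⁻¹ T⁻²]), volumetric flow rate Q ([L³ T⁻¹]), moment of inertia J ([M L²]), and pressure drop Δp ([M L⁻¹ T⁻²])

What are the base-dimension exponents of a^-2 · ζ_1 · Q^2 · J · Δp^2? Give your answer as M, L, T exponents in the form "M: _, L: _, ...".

M: 2, L: 4, T: -4

Collect each base-dimension exponent across the product:
  M: −2·(0) + (-1) + 2·(0) + (1) + 2·(1) = 2
  L: −2·(1) + (0) + 2·(3) + (2) + 2·(-1) = 4
  T: −2·(-2) + (-2) + 2·(-1) + (0) + 2·(-2) = -4
So the dimensions are [M² L⁴ T⁻⁴].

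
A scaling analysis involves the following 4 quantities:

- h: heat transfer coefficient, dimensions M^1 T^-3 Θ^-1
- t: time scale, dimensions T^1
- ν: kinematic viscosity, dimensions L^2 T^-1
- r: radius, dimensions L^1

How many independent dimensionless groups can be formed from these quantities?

There are 4 variables and 4 base dimensions (M, L, T, Θ).
The dimension matrix has rank 3 (less than 4: the dimension vectors are linearly dependent).
Independent dimensionless groups: 4 − 3 = 1.

1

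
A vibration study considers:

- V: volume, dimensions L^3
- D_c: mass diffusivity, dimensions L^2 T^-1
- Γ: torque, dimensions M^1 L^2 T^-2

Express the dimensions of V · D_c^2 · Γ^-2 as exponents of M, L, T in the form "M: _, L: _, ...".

M: -2, L: 3, T: 2

Collect each base-dimension exponent across the product:
  M: (0) + 2·(0) − 2·(1) = -2
  L: (3) + 2·(2) − 2·(2) = 3
  T: (0) + 2·(-1) − 2·(-2) = 2
So the dimensions are [M⁻² L³ T²].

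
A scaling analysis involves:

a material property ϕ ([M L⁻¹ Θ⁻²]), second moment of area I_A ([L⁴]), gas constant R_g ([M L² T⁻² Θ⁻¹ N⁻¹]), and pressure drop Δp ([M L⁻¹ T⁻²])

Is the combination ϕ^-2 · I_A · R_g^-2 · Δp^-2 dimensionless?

Sum the exponent of each base dimension across the product:
  M: −2·[ϕ]_M + [I_A]_M − 2·[R_g]_M − 2·[Δp]_M = −2·(1) + (0) − 2·(1) − 2·(1) = -6
  L: −2·[ϕ]_L + [I_A]_L − 2·[R_g]_L − 2·[Δp]_L = −2·(-1) + (4) − 2·(2) − 2·(-1) = 4
  T: −2·[ϕ]_T + [I_A]_T − 2·[R_g]_T − 2·[Δp]_T = −2·(0) + (0) − 2·(-2) − 2·(-2) = 8
  Θ: −2·[ϕ]_Θ + [I_A]_Θ − 2·[R_g]_Θ − 2·[Δp]_Θ = −2·(-2) + (0) − 2·(-1) − 2·(0) = 6
  N: −2·[ϕ]_N + [I_A]_N − 2·[R_g]_N − 2·[Δp]_N = −2·(0) + (0) − 2·(-1) − 2·(0) = 2
Net dimensions [M⁻⁶ L⁴ T⁸ Θ⁶ N²] ≠ [1] — not dimensionless.

no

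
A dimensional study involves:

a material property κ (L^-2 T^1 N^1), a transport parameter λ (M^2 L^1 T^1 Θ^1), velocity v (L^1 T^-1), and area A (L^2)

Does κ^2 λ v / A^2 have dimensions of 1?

Sum the exponent of each base dimension across the product:
  M: 2·[κ]_M + [λ]_M + [v]_M − 2·[A]_M = 2·(0) + (2) + (0) − 2·(0) = 2
  L: 2·[κ]_L + [λ]_L + [v]_L − 2·[A]_L = 2·(-2) + (1) + (1) − 2·(2) = -6
  T: 2·[κ]_T + [λ]_T + [v]_T − 2·[A]_T = 2·(1) + (1) + (-1) − 2·(0) = 2
  Θ: 2·[κ]_Θ + [λ]_Θ + [v]_Θ − 2·[A]_Θ = 2·(0) + (1) + (0) − 2·(0) = 1
  N: 2·[κ]_N + [λ]_N + [v]_N − 2·[A]_N = 2·(1) + (0) + (0) − 2·(0) = 2
Net dimensions [M² L⁻⁶ T² Θ N²] ≠ [1] — not dimensionless.

no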